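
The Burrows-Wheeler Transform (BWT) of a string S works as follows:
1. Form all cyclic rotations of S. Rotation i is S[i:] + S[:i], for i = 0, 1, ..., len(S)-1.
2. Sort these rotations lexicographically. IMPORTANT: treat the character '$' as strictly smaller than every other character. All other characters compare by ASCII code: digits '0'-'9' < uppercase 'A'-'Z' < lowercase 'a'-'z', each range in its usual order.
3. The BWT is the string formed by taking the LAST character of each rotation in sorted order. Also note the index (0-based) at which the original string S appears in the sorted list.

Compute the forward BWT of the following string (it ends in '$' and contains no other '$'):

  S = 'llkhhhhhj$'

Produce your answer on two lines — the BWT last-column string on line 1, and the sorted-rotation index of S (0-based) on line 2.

All 10 rotations (rotation i = S[i:]+S[:i]):
  rot[0] = llkhhhhhj$
  rot[1] = lkhhhhhj$l
  rot[2] = khhhhhj$ll
  rot[3] = hhhhhj$llk
  rot[4] = hhhhj$llkh
  rot[5] = hhhj$llkhh
  rot[6] = hhj$llkhhh
  rot[7] = hj$llkhhhh
  rot[8] = j$llkhhhhh
  rot[9] = $llkhhhhhj
Sorted (with $ < everything):
  sorted[0] = $llkhhhhhj  (last char: 'j')
  sorted[1] = hhhhhj$llk  (last char: 'k')
  sorted[2] = hhhhj$llkh  (last char: 'h')
  sorted[3] = hhhj$llkhh  (last char: 'h')
  sorted[4] = hhj$llkhhh  (last char: 'h')
  sorted[5] = hj$llkhhhh  (last char: 'h')
  sorted[6] = j$llkhhhhh  (last char: 'h')
  sorted[7] = khhhhhj$ll  (last char: 'l')
  sorted[8] = lkhhhhhj$l  (last char: 'l')
  sorted[9] = llkhhhhhj$  (last char: '$')
Last column: jkhhhhhll$
Original string S is at sorted index 9

Answer: jkhhhhhll$
9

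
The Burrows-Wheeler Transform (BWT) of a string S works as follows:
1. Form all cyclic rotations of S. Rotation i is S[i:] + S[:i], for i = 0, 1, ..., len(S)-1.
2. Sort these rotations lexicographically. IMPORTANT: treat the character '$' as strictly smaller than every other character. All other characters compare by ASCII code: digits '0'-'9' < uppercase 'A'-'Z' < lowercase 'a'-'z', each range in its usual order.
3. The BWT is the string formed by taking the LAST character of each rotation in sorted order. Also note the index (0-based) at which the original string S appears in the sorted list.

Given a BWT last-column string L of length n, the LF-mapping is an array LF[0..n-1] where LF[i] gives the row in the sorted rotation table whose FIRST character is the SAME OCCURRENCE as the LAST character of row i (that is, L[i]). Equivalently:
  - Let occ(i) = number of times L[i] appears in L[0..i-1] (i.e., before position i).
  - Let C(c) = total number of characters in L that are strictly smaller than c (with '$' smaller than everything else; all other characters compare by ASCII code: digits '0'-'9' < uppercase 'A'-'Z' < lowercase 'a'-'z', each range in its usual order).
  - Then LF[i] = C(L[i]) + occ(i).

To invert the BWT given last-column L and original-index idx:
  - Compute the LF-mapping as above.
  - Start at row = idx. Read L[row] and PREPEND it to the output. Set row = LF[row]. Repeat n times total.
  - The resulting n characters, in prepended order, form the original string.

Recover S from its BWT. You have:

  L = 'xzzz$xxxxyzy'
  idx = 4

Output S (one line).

LF mapping: 1 8 9 10 0 2 3 4 5 6 11 7
Walk LF starting at row 4, prepending L[row]:
  step 1: row=4, L[4]='$', prepend. Next row=LF[4]=0
  step 2: row=0, L[0]='x', prepend. Next row=LF[0]=1
  step 3: row=1, L[1]='z', prepend. Next row=LF[1]=8
  step 4: row=8, L[8]='x', prepend. Next row=LF[8]=5
  step 5: row=5, L[5]='x', prepend. Next row=LF[5]=2
  step 6: row=2, L[2]='z', prepend. Next row=LF[2]=9
  step 7: row=9, L[9]='y', prepend. Next row=LF[9]=6
  step 8: row=6, L[6]='x', prepend. Next row=LF[6]=3
  step 9: row=3, L[3]='z', prepend. Next row=LF[3]=10
  step 10: row=10, L[10]='z', prepend. Next row=LF[10]=11
  step 11: row=11, L[11]='y', prepend. Next row=LF[11]=7
  step 12: row=7, L[7]='x', prepend. Next row=LF[7]=4
Reversed output: xyzzxyzxxzx$

Answer: xyzzxyzxxzx$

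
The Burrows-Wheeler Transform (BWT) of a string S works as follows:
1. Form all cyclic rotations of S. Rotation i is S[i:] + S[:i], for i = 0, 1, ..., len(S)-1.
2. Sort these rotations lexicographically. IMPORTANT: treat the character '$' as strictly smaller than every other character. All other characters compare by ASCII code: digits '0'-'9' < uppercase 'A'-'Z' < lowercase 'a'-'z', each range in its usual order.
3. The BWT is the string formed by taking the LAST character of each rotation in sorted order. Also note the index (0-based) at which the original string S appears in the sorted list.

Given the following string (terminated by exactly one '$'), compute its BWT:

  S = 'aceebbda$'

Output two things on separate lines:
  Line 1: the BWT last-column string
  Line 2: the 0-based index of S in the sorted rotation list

All 9 rotations (rotation i = S[i:]+S[:i]):
  rot[0] = aceebbda$
  rot[1] = ceebbda$a
  rot[2] = eebbda$ac
  rot[3] = ebbda$ace
  rot[4] = bbda$acee
  rot[5] = bda$aceeb
  rot[6] = da$aceebb
  rot[7] = a$aceebbd
  rot[8] = $aceebbda
Sorted (with $ < everything):
  sorted[0] = $aceebbda  (last char: 'a')
  sorted[1] = a$aceebbd  (last char: 'd')
  sorted[2] = aceebbda$  (last char: '$')
  sorted[3] = bbda$acee  (last char: 'e')
  sorted[4] = bda$aceeb  (last char: 'b')
  sorted[5] = ceebbda$a  (last char: 'a')
  sorted[6] = da$aceebb  (last char: 'b')
  sorted[7] = ebbda$ace  (last char: 'e')
  sorted[8] = eebbda$ac  (last char: 'c')
Last column: ad$ebabec
Original string S is at sorted index 2

Answer: ad$ebabec
2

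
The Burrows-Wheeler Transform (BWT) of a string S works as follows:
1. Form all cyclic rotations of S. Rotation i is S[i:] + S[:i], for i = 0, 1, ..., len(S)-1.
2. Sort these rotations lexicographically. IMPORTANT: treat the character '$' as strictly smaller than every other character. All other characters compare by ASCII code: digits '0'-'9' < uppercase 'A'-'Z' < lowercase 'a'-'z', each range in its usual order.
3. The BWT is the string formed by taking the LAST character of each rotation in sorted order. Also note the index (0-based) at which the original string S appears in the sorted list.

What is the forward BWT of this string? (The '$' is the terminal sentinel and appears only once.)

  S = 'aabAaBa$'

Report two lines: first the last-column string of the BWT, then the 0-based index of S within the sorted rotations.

Answer: abaBA$aa
5

Derivation:
All 8 rotations (rotation i = S[i:]+S[:i]):
  rot[0] = aabAaBa$
  rot[1] = abAaBa$a
  rot[2] = bAaBa$aa
  rot[3] = AaBa$aab
  rot[4] = aBa$aabA
  rot[5] = Ba$aabAa
  rot[6] = a$aabAaB
  rot[7] = $aabAaBa
Sorted (with $ < everything):
  sorted[0] = $aabAaBa  (last char: 'a')
  sorted[1] = AaBa$aab  (last char: 'b')
  sorted[2] = Ba$aabAa  (last char: 'a')
  sorted[3] = a$aabAaB  (last char: 'B')
  sorted[4] = aBa$aabA  (last char: 'A')
  sorted[5] = aabAaBa$  (last char: '$')
  sorted[6] = abAaBa$a  (last char: 'a')
  sorted[7] = bAaBa$aa  (last char: 'a')
Last column: abaBA$aa
Original string S is at sorted index 5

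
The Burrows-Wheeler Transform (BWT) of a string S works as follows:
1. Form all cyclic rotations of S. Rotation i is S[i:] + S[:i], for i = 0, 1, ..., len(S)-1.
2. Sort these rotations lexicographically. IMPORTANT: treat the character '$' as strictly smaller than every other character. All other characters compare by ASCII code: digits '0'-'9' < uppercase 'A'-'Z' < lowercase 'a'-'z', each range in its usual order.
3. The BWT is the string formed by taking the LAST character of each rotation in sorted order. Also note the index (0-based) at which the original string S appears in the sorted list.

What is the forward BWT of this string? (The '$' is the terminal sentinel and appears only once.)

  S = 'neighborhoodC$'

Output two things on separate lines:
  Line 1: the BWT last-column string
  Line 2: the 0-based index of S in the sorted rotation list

Answer: Cdhonigre$ohbo
9

Derivation:
All 14 rotations (rotation i = S[i:]+S[:i]):
  rot[0] = neighborhoodC$
  rot[1] = eighborhoodC$n
  rot[2] = ighborhoodC$ne
  rot[3] = ghborhoodC$nei
  rot[4] = hborhoodC$neig
  rot[5] = borhoodC$neigh
  rot[6] = orhoodC$neighb
  rot[7] = rhoodC$neighbo
  rot[8] = hoodC$neighbor
  rot[9] = oodC$neighborh
  rot[10] = odC$neighborho
  rot[11] = dC$neighborhoo
  rot[12] = C$neighborhood
  rot[13] = $neighborhoodC
Sorted (with $ < everything):
  sorted[0] = $neighborhoodC  (last char: 'C')
  sorted[1] = C$neighborhood  (last char: 'd')
  sorted[2] = borhoodC$neigh  (last char: 'h')
  sorted[3] = dC$neighborhoo  (last char: 'o')
  sorted[4] = eighborhoodC$n  (last char: 'n')
  sorted[5] = ghborhoodC$nei  (last char: 'i')
  sorted[6] = hborhoodC$neig  (last char: 'g')
  sorted[7] = hoodC$neighbor  (last char: 'r')
  sorted[8] = ighborhoodC$ne  (last char: 'e')
  sorted[9] = neighborhoodC$  (last char: '$')
  sorted[10] = odC$neighborho  (last char: 'o')
  sorted[11] = oodC$neighborh  (last char: 'h')
  sorted[12] = orhoodC$neighb  (last char: 'b')
  sorted[13] = rhoodC$neighbo  (last char: 'o')
Last column: Cdhonigre$ohbo
Original string S is at sorted index 9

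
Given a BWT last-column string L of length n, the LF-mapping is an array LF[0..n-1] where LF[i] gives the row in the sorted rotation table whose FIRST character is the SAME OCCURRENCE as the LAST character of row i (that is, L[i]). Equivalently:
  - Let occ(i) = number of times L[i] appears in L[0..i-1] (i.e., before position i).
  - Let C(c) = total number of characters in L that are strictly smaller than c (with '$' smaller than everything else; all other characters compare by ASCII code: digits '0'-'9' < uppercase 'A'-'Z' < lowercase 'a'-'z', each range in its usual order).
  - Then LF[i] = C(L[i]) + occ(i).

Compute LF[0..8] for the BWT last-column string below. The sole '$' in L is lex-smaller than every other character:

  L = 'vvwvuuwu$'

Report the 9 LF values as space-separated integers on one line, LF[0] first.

Answer: 4 5 7 6 1 2 8 3 0

Derivation:
Char counts: '$':1, 'u':3, 'v':3, 'w':2
C (first-col start): C('$')=0, C('u')=1, C('v')=4, C('w')=7
L[0]='v': occ=0, LF[0]=C('v')+0=4+0=4
L[1]='v': occ=1, LF[1]=C('v')+1=4+1=5
L[2]='w': occ=0, LF[2]=C('w')+0=7+0=7
L[3]='v': occ=2, LF[3]=C('v')+2=4+2=6
L[4]='u': occ=0, LF[4]=C('u')+0=1+0=1
L[5]='u': occ=1, LF[5]=C('u')+1=1+1=2
L[6]='w': occ=1, LF[6]=C('w')+1=7+1=8
L[7]='u': occ=2, LF[7]=C('u')+2=1+2=3
L[8]='$': occ=0, LF[8]=C('$')+0=0+0=0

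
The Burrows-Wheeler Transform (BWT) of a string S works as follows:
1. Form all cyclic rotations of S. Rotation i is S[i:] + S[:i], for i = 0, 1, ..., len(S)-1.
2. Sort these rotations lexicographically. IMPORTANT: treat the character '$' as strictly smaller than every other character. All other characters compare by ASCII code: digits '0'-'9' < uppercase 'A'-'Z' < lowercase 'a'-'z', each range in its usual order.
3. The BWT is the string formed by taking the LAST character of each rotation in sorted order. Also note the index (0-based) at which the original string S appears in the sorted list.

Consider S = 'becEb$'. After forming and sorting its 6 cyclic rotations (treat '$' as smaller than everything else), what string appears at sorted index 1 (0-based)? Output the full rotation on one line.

All 6 rotations (rotation i = S[i:]+S[:i]):
  rot[0] = becEb$
  rot[1] = ecEb$b
  rot[2] = cEb$be
  rot[3] = Eb$bec
  rot[4] = b$becE
  rot[5] = $becEb
Sorted (with $ < everything):
  sorted[0] = $becEb
  sorted[1] = Eb$bec
  sorted[2] = b$becE
  sorted[3] = becEb$
  sorted[4] = cEb$be
  sorted[5] = ecEb$b
sorted[1] = Eb$bec

Answer: Eb$bec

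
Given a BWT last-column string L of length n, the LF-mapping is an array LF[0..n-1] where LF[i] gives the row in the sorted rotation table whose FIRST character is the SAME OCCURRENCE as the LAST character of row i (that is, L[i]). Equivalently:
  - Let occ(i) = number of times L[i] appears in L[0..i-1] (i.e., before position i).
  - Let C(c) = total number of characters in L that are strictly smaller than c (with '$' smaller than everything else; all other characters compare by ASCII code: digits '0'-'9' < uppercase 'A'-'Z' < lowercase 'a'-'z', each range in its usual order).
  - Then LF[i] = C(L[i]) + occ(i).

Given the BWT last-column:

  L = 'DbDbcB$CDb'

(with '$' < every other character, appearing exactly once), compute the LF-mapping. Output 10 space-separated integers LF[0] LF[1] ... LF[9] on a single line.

Answer: 3 6 4 7 9 1 0 2 5 8

Derivation:
Char counts: '$':1, 'B':1, 'C':1, 'D':3, 'b':3, 'c':1
C (first-col start): C('$')=0, C('B')=1, C('C')=2, C('D')=3, C('b')=6, C('c')=9
L[0]='D': occ=0, LF[0]=C('D')+0=3+0=3
L[1]='b': occ=0, LF[1]=C('b')+0=6+0=6
L[2]='D': occ=1, LF[2]=C('D')+1=3+1=4
L[3]='b': occ=1, LF[3]=C('b')+1=6+1=7
L[4]='c': occ=0, LF[4]=C('c')+0=9+0=9
L[5]='B': occ=0, LF[5]=C('B')+0=1+0=1
L[6]='$': occ=0, LF[6]=C('$')+0=0+0=0
L[7]='C': occ=0, LF[7]=C('C')+0=2+0=2
L[8]='D': occ=2, LF[8]=C('D')+2=3+2=5
L[9]='b': occ=2, LF[9]=C('b')+2=6+2=8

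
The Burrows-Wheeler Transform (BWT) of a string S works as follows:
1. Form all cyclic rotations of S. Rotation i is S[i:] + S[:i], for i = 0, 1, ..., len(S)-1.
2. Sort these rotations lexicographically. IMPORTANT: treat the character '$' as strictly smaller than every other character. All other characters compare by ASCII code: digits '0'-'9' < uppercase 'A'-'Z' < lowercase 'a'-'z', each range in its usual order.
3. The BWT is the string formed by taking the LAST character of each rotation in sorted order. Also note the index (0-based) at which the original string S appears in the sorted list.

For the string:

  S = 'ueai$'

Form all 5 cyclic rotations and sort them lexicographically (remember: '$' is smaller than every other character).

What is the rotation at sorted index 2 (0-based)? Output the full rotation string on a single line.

Answer: eai$u

Derivation:
All 5 rotations (rotation i = S[i:]+S[:i]):
  rot[0] = ueai$
  rot[1] = eai$u
  rot[2] = ai$ue
  rot[3] = i$uea
  rot[4] = $ueai
Sorted (with $ < everything):
  sorted[0] = $ueai
  sorted[1] = ai$ue
  sorted[2] = eai$u
  sorted[3] = i$uea
  sorted[4] = ueai$
sorted[2] = eai$u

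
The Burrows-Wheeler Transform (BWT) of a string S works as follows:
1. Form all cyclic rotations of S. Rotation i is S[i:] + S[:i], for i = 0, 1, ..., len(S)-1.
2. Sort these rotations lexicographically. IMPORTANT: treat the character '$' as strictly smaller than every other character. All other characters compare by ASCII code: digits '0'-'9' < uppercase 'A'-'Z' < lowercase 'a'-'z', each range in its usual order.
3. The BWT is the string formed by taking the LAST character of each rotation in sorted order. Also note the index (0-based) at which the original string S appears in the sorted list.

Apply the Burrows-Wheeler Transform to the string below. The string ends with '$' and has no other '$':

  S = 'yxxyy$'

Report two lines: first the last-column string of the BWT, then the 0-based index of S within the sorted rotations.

Answer: yyxy$x
4

Derivation:
All 6 rotations (rotation i = S[i:]+S[:i]):
  rot[0] = yxxyy$
  rot[1] = xxyy$y
  rot[2] = xyy$yx
  rot[3] = yy$yxx
  rot[4] = y$yxxy
  rot[5] = $yxxyy
Sorted (with $ < everything):
  sorted[0] = $yxxyy  (last char: 'y')
  sorted[1] = xxyy$y  (last char: 'y')
  sorted[2] = xyy$yx  (last char: 'x')
  sorted[3] = y$yxxy  (last char: 'y')
  sorted[4] = yxxyy$  (last char: '$')
  sorted[5] = yy$yxx  (last char: 'x')
Last column: yyxy$x
Original string S is at sorted index 4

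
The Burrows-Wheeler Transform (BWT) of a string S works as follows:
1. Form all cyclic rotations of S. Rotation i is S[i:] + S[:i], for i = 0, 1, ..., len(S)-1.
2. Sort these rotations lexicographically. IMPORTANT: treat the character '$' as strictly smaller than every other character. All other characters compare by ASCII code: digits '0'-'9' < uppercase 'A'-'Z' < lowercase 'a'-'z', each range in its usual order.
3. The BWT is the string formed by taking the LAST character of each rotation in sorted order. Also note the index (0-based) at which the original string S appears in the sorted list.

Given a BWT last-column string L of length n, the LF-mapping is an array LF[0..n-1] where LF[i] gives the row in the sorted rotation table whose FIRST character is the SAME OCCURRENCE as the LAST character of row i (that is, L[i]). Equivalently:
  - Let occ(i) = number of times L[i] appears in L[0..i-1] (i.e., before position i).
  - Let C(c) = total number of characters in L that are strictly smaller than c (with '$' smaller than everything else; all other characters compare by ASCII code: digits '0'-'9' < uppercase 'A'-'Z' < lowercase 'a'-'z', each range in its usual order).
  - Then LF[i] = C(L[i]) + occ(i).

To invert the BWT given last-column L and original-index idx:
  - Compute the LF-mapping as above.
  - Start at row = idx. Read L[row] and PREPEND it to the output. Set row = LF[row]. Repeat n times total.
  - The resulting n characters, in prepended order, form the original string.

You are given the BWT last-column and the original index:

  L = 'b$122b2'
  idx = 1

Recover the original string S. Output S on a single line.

Answer: 1222bb$

Derivation:
LF mapping: 5 0 1 2 3 6 4
Walk LF starting at row 1, prepending L[row]:
  step 1: row=1, L[1]='$', prepend. Next row=LF[1]=0
  step 2: row=0, L[0]='b', prepend. Next row=LF[0]=5
  step 3: row=5, L[5]='b', prepend. Next row=LF[5]=6
  step 4: row=6, L[6]='2', prepend. Next row=LF[6]=4
  step 5: row=4, L[4]='2', prepend. Next row=LF[4]=3
  step 6: row=3, L[3]='2', prepend. Next row=LF[3]=2
  step 7: row=2, L[2]='1', prepend. Next row=LF[2]=1
Reversed output: 1222bb$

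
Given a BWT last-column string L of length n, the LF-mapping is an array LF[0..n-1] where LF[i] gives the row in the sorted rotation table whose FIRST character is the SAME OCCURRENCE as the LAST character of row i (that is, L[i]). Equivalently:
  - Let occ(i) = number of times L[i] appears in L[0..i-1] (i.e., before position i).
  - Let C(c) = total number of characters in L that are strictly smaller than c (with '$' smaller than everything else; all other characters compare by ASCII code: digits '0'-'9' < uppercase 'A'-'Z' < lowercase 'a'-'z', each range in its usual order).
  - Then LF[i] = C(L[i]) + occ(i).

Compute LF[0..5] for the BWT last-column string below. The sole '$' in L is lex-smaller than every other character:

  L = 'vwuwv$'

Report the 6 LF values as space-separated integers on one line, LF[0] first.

Char counts: '$':1, 'u':1, 'v':2, 'w':2
C (first-col start): C('$')=0, C('u')=1, C('v')=2, C('w')=4
L[0]='v': occ=0, LF[0]=C('v')+0=2+0=2
L[1]='w': occ=0, LF[1]=C('w')+0=4+0=4
L[2]='u': occ=0, LF[2]=C('u')+0=1+0=1
L[3]='w': occ=1, LF[3]=C('w')+1=4+1=5
L[4]='v': occ=1, LF[4]=C('v')+1=2+1=3
L[5]='$': occ=0, LF[5]=C('$')+0=0+0=0

Answer: 2 4 1 5 3 0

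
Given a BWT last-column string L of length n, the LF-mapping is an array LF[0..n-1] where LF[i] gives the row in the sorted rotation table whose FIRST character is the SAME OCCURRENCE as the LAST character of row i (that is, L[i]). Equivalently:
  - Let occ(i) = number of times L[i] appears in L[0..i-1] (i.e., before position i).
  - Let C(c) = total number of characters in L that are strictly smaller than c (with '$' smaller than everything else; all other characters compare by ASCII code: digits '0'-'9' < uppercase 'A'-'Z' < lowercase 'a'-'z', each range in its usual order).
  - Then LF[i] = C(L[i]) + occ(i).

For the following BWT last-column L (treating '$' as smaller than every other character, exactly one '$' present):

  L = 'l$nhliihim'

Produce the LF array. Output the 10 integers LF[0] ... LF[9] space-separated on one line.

Char counts: '$':1, 'h':2, 'i':3, 'l':2, 'm':1, 'n':1
C (first-col start): C('$')=0, C('h')=1, C('i')=3, C('l')=6, C('m')=8, C('n')=9
L[0]='l': occ=0, LF[0]=C('l')+0=6+0=6
L[1]='$': occ=0, LF[1]=C('$')+0=0+0=0
L[2]='n': occ=0, LF[2]=C('n')+0=9+0=9
L[3]='h': occ=0, LF[3]=C('h')+0=1+0=1
L[4]='l': occ=1, LF[4]=C('l')+1=6+1=7
L[5]='i': occ=0, LF[5]=C('i')+0=3+0=3
L[6]='i': occ=1, LF[6]=C('i')+1=3+1=4
L[7]='h': occ=1, LF[7]=C('h')+1=1+1=2
L[8]='i': occ=2, LF[8]=C('i')+2=3+2=5
L[9]='m': occ=0, LF[9]=C('m')+0=8+0=8

Answer: 6 0 9 1 7 3 4 2 5 8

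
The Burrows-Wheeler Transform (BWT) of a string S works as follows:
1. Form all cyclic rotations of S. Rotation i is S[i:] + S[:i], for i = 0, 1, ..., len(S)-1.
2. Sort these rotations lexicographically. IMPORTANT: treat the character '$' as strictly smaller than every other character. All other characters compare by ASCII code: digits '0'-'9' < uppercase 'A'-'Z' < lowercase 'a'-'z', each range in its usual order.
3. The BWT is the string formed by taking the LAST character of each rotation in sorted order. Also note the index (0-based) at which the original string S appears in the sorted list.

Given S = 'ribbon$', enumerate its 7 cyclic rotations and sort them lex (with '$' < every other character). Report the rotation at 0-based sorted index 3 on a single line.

All 7 rotations (rotation i = S[i:]+S[:i]):
  rot[0] = ribbon$
  rot[1] = ibbon$r
  rot[2] = bbon$ri
  rot[3] = bon$rib
  rot[4] = on$ribb
  rot[5] = n$ribbo
  rot[6] = $ribbon
Sorted (with $ < everything):
  sorted[0] = $ribbon
  sorted[1] = bbon$ri
  sorted[2] = bon$rib
  sorted[3] = ibbon$r
  sorted[4] = n$ribbo
  sorted[5] = on$ribb
  sorted[6] = ribbon$
sorted[3] = ibbon$r

Answer: ibbon$r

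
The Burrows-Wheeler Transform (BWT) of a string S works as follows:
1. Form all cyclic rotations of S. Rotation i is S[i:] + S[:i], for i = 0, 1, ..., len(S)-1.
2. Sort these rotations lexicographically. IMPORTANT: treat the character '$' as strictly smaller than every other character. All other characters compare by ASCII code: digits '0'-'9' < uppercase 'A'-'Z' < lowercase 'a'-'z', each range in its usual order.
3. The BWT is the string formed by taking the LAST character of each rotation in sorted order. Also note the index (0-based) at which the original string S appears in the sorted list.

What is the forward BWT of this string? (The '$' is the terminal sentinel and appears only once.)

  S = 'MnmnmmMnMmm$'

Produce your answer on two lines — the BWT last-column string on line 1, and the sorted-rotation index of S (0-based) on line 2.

Answer: mnm$mmMnnMmM
3

Derivation:
All 12 rotations (rotation i = S[i:]+S[:i]):
  rot[0] = MnmnmmMnMmm$
  rot[1] = nmnmmMnMmm$M
  rot[2] = mnmmMnMmm$Mn
  rot[3] = nmmMnMmm$Mnm
  rot[4] = mmMnMmm$Mnmn
  rot[5] = mMnMmm$Mnmnm
  rot[6] = MnMmm$Mnmnmm
  rot[7] = nMmm$MnmnmmM
  rot[8] = Mmm$MnmnmmMn
  rot[9] = mm$MnmnmmMnM
  rot[10] = m$MnmnmmMnMm
  rot[11] = $MnmnmmMnMmm
Sorted (with $ < everything):
  sorted[0] = $MnmnmmMnMmm  (last char: 'm')
  sorted[1] = Mmm$MnmnmmMn  (last char: 'n')
  sorted[2] = MnMmm$Mnmnmm  (last char: 'm')
  sorted[3] = MnmnmmMnMmm$  (last char: '$')
  sorted[4] = m$MnmnmmMnMm  (last char: 'm')
  sorted[5] = mMnMmm$Mnmnm  (last char: 'm')
  sorted[6] = mm$MnmnmmMnM  (last char: 'M')
  sorted[7] = mmMnMmm$Mnmn  (last char: 'n')
  sorted[8] = mnmmMnMmm$Mn  (last char: 'n')
  sorted[9] = nMmm$MnmnmmM  (last char: 'M')
  sorted[10] = nmmMnMmm$Mnm  (last char: 'm')
  sorted[11] = nmnmmMnMmm$M  (last char: 'M')
Last column: mnm$mmMnnMmM
Original string S is at sorted index 3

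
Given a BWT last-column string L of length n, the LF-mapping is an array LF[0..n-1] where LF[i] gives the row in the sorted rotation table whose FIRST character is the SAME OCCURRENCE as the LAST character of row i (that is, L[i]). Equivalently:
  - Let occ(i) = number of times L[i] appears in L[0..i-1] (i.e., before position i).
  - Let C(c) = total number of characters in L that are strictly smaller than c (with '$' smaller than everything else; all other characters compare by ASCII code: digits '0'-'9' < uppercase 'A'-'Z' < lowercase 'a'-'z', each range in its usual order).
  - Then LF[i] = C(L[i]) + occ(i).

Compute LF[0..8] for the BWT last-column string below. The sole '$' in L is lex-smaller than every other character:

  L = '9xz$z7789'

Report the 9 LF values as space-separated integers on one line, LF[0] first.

Char counts: '$':1, '7':2, '8':1, '9':2, 'x':1, 'z':2
C (first-col start): C('$')=0, C('7')=1, C('8')=3, C('9')=4, C('x')=6, C('z')=7
L[0]='9': occ=0, LF[0]=C('9')+0=4+0=4
L[1]='x': occ=0, LF[1]=C('x')+0=6+0=6
L[2]='z': occ=0, LF[2]=C('z')+0=7+0=7
L[3]='$': occ=0, LF[3]=C('$')+0=0+0=0
L[4]='z': occ=1, LF[4]=C('z')+1=7+1=8
L[5]='7': occ=0, LF[5]=C('7')+0=1+0=1
L[6]='7': occ=1, LF[6]=C('7')+1=1+1=2
L[7]='8': occ=0, LF[7]=C('8')+0=3+0=3
L[8]='9': occ=1, LF[8]=C('9')+1=4+1=5

Answer: 4 6 7 0 8 1 2 3 5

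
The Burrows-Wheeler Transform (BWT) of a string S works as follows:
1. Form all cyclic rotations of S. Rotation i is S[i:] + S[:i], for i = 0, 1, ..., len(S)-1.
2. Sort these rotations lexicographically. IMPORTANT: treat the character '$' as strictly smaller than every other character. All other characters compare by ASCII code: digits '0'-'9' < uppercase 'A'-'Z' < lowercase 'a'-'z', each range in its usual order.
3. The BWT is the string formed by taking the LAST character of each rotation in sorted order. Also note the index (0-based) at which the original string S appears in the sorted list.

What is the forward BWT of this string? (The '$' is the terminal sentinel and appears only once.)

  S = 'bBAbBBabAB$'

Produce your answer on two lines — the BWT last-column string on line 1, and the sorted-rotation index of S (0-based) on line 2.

Answer: BbBAbbBBa$A
9

Derivation:
All 11 rotations (rotation i = S[i:]+S[:i]):
  rot[0] = bBAbBBabAB$
  rot[1] = BAbBBabAB$b
  rot[2] = AbBBabAB$bB
  rot[3] = bBBabAB$bBA
  rot[4] = BBabAB$bBAb
  rot[5] = BabAB$bBAbB
  rot[6] = abAB$bBAbBB
  rot[7] = bAB$bBAbBBa
  rot[8] = AB$bBAbBBab
  rot[9] = B$bBAbBBabA
  rot[10] = $bBAbBBabAB
Sorted (with $ < everything):
  sorted[0] = $bBAbBBabAB  (last char: 'B')
  sorted[1] = AB$bBAbBBab  (last char: 'b')
  sorted[2] = AbBBabAB$bB  (last char: 'B')
  sorted[3] = B$bBAbBBabA  (last char: 'A')
  sorted[4] = BAbBBabAB$b  (last char: 'b')
  sorted[5] = BBabAB$bBAb  (last char: 'b')
  sorted[6] = BabAB$bBAbB  (last char: 'B')
  sorted[7] = abAB$bBAbBB  (last char: 'B')
  sorted[8] = bAB$bBAbBBa  (last char: 'a')
  sorted[9] = bBAbBBabAB$  (last char: '$')
  sorted[10] = bBBabAB$bBA  (last char: 'A')
Last column: BbBAbbBBa$A
Original string S is at sorted index 9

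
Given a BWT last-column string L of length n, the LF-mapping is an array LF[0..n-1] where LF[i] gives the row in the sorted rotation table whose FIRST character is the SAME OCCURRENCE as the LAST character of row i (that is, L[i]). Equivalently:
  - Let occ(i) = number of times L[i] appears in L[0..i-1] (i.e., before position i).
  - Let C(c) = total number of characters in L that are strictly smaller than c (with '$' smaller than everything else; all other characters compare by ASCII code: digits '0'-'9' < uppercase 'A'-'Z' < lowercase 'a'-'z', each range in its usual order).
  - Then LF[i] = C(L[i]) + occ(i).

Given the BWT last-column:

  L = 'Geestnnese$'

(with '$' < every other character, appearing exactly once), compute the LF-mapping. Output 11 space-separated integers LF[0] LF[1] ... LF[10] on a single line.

Answer: 1 2 3 8 10 6 7 4 9 5 0

Derivation:
Char counts: '$':1, 'G':1, 'e':4, 'n':2, 's':2, 't':1
C (first-col start): C('$')=0, C('G')=1, C('e')=2, C('n')=6, C('s')=8, C('t')=10
L[0]='G': occ=0, LF[0]=C('G')+0=1+0=1
L[1]='e': occ=0, LF[1]=C('e')+0=2+0=2
L[2]='e': occ=1, LF[2]=C('e')+1=2+1=3
L[3]='s': occ=0, LF[3]=C('s')+0=8+0=8
L[4]='t': occ=0, LF[4]=C('t')+0=10+0=10
L[5]='n': occ=0, LF[5]=C('n')+0=6+0=6
L[6]='n': occ=1, LF[6]=C('n')+1=6+1=7
L[7]='e': occ=2, LF[7]=C('e')+2=2+2=4
L[8]='s': occ=1, LF[8]=C('s')+1=8+1=9
L[9]='e': occ=3, LF[9]=C('e')+3=2+3=5
L[10]='$': occ=0, LF[10]=C('$')+0=0+0=0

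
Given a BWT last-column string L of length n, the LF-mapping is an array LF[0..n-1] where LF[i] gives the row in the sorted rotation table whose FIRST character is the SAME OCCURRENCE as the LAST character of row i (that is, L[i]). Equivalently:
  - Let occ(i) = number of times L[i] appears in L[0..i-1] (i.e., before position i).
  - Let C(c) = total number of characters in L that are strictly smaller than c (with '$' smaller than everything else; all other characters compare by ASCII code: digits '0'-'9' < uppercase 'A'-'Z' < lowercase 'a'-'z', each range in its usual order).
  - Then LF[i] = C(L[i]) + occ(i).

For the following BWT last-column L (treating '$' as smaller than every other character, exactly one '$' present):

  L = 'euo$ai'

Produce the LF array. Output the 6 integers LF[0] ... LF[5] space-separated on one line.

Char counts: '$':1, 'a':1, 'e':1, 'i':1, 'o':1, 'u':1
C (first-col start): C('$')=0, C('a')=1, C('e')=2, C('i')=3, C('o')=4, C('u')=5
L[0]='e': occ=0, LF[0]=C('e')+0=2+0=2
L[1]='u': occ=0, LF[1]=C('u')+0=5+0=5
L[2]='o': occ=0, LF[2]=C('o')+0=4+0=4
L[3]='$': occ=0, LF[3]=C('$')+0=0+0=0
L[4]='a': occ=0, LF[4]=C('a')+0=1+0=1
L[5]='i': occ=0, LF[5]=C('i')+0=3+0=3

Answer: 2 5 4 0 1 3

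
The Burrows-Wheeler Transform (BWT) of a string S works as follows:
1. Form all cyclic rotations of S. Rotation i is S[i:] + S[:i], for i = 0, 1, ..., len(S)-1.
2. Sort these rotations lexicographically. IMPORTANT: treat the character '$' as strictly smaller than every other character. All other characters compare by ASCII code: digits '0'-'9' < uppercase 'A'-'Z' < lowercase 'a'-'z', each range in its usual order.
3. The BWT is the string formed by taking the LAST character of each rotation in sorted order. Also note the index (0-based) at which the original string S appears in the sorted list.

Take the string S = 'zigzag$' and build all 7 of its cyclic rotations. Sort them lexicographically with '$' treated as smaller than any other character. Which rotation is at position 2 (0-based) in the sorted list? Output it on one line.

All 7 rotations (rotation i = S[i:]+S[:i]):
  rot[0] = zigzag$
  rot[1] = igzag$z
  rot[2] = gzag$zi
  rot[3] = zag$zig
  rot[4] = ag$zigz
  rot[5] = g$zigza
  rot[6] = $zigzag
Sorted (with $ < everything):
  sorted[0] = $zigzag
  sorted[1] = ag$zigz
  sorted[2] = g$zigza
  sorted[3] = gzag$zi
  sorted[4] = igzag$z
  sorted[5] = zag$zig
  sorted[6] = zigzag$
sorted[2] = g$zigza

Answer: g$zigza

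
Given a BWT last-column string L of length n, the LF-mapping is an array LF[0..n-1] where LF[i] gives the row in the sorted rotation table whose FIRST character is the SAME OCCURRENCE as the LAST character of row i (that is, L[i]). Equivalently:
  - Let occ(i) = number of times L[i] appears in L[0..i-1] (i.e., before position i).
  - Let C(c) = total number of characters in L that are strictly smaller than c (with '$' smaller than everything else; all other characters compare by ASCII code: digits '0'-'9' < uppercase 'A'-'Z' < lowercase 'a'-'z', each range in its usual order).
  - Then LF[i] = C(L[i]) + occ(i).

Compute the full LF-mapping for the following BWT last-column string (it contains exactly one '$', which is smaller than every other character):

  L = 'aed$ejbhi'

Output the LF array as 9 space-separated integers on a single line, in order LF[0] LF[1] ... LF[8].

Char counts: '$':1, 'a':1, 'b':1, 'd':1, 'e':2, 'h':1, 'i':1, 'j':1
C (first-col start): C('$')=0, C('a')=1, C('b')=2, C('d')=3, C('e')=4, C('h')=6, C('i')=7, C('j')=8
L[0]='a': occ=0, LF[0]=C('a')+0=1+0=1
L[1]='e': occ=0, LF[1]=C('e')+0=4+0=4
L[2]='d': occ=0, LF[2]=C('d')+0=3+0=3
L[3]='$': occ=0, LF[3]=C('$')+0=0+0=0
L[4]='e': occ=1, LF[4]=C('e')+1=4+1=5
L[5]='j': occ=0, LF[5]=C('j')+0=8+0=8
L[6]='b': occ=0, LF[6]=C('b')+0=2+0=2
L[7]='h': occ=0, LF[7]=C('h')+0=6+0=6
L[8]='i': occ=0, LF[8]=C('i')+0=7+0=7

Answer: 1 4 3 0 5 8 2 6 7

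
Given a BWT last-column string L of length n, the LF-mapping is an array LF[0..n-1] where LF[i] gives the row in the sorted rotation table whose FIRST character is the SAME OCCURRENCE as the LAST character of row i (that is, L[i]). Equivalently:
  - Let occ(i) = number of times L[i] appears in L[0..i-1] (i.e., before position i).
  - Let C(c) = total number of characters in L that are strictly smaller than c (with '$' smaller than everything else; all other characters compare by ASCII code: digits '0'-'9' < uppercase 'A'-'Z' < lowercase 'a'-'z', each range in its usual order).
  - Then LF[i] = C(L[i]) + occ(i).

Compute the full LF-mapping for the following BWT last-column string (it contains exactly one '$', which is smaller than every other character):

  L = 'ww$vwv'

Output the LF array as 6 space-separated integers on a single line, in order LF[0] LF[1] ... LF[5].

Answer: 3 4 0 1 5 2

Derivation:
Char counts: '$':1, 'v':2, 'w':3
C (first-col start): C('$')=0, C('v')=1, C('w')=3
L[0]='w': occ=0, LF[0]=C('w')+0=3+0=3
L[1]='w': occ=1, LF[1]=C('w')+1=3+1=4
L[2]='$': occ=0, LF[2]=C('$')+0=0+0=0
L[3]='v': occ=0, LF[3]=C('v')+0=1+0=1
L[4]='w': occ=2, LF[4]=C('w')+2=3+2=5
L[5]='v': occ=1, LF[5]=C('v')+1=1+1=2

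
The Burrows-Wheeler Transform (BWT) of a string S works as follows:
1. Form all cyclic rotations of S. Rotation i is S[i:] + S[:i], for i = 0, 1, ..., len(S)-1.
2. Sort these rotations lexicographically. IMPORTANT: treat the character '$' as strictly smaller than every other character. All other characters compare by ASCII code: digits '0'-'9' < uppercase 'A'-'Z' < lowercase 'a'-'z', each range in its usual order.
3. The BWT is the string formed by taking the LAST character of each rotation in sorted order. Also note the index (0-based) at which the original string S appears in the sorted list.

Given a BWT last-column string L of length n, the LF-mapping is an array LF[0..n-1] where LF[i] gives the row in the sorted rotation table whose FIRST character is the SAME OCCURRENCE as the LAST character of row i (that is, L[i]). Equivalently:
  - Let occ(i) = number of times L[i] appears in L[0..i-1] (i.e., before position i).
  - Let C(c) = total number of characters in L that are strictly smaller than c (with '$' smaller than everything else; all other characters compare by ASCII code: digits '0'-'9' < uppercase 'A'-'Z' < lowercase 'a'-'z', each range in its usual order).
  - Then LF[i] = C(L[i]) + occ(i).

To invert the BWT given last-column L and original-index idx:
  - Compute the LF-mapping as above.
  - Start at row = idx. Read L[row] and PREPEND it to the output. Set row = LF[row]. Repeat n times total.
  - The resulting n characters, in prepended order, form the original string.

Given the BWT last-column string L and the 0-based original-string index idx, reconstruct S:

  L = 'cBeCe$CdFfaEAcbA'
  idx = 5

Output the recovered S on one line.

Answer: CEceAfbeCBAdFac$

Derivation:
LF mapping: 10 3 13 4 14 0 5 12 7 15 8 6 1 11 9 2
Walk LF starting at row 5, prepending L[row]:
  step 1: row=5, L[5]='$', prepend. Next row=LF[5]=0
  step 2: row=0, L[0]='c', prepend. Next row=LF[0]=10
  step 3: row=10, L[10]='a', prepend. Next row=LF[10]=8
  step 4: row=8, L[8]='F', prepend. Next row=LF[8]=7
  step 5: row=7, L[7]='d', prepend. Next row=LF[7]=12
  step 6: row=12, L[12]='A', prepend. Next row=LF[12]=1
  step 7: row=1, L[1]='B', prepend. Next row=LF[1]=3
  step 8: row=3, L[3]='C', prepend. Next row=LF[3]=4
  step 9: row=4, L[4]='e', prepend. Next row=LF[4]=14
  step 10: row=14, L[14]='b', prepend. Next row=LF[14]=9
  step 11: row=9, L[9]='f', prepend. Next row=LF[9]=15
  step 12: row=15, L[15]='A', prepend. Next row=LF[15]=2
  step 13: row=2, L[2]='e', prepend. Next row=LF[2]=13
  step 14: row=13, L[13]='c', prepend. Next row=LF[13]=11
  step 15: row=11, L[11]='E', prepend. Next row=LF[11]=6
  step 16: row=6, L[6]='C', prepend. Next row=LF[6]=5
Reversed output: CEceAfbeCBAdFac$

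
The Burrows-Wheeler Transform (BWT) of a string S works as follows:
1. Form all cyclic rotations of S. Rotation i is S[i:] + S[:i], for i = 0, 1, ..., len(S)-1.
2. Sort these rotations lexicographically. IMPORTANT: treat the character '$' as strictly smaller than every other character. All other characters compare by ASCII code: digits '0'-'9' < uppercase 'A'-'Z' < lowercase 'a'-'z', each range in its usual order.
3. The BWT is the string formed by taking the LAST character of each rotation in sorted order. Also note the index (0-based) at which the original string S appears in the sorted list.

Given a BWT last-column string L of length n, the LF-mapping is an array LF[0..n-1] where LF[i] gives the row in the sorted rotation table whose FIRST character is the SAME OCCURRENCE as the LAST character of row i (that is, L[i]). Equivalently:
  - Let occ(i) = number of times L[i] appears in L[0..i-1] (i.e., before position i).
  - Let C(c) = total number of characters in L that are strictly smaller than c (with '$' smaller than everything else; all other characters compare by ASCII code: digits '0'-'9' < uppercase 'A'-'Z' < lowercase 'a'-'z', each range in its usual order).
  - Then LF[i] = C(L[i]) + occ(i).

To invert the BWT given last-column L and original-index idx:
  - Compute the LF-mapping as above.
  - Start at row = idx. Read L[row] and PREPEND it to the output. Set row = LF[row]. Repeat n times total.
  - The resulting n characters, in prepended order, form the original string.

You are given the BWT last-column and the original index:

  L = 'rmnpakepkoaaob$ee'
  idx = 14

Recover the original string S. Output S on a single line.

Answer: panamabookkeeper$

Derivation:
LF mapping: 16 10 11 14 1 8 5 15 9 12 2 3 13 4 0 6 7
Walk LF starting at row 14, prepending L[row]:
  step 1: row=14, L[14]='$', prepend. Next row=LF[14]=0
  step 2: row=0, L[0]='r', prepend. Next row=LF[0]=16
  step 3: row=16, L[16]='e', prepend. Next row=LF[16]=7
  step 4: row=7, L[7]='p', prepend. Next row=LF[7]=15
  step 5: row=15, L[15]='e', prepend. Next row=LF[15]=6
  step 6: row=6, L[6]='e', prepend. Next row=LF[6]=5
  step 7: row=5, L[5]='k', prepend. Next row=LF[5]=8
  step 8: row=8, L[8]='k', prepend. Next row=LF[8]=9
  step 9: row=9, L[9]='o', prepend. Next row=LF[9]=12
  step 10: row=12, L[12]='o', prepend. Next row=LF[12]=13
  step 11: row=13, L[13]='b', prepend. Next row=LF[13]=4
  step 12: row=4, L[4]='a', prepend. Next row=LF[4]=1
  step 13: row=1, L[1]='m', prepend. Next row=LF[1]=10
  step 14: row=10, L[10]='a', prepend. Next row=LF[10]=2
  step 15: row=2, L[2]='n', prepend. Next row=LF[2]=11
  step 16: row=11, L[11]='a', prepend. Next row=LF[11]=3
  step 17: row=3, L[3]='p', prepend. Next row=LF[3]=14
Reversed output: panamabookkeeper$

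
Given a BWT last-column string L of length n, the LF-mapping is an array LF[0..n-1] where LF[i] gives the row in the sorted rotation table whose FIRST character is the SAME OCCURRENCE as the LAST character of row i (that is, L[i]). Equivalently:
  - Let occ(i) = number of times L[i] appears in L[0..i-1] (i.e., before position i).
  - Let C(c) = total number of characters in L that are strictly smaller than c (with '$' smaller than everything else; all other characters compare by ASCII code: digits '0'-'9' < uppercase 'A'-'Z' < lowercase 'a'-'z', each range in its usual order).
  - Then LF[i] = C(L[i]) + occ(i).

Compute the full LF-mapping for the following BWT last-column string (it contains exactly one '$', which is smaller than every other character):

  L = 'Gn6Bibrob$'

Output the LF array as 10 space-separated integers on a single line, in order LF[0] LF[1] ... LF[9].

Answer: 3 7 1 2 6 4 9 8 5 0

Derivation:
Char counts: '$':1, '6':1, 'B':1, 'G':1, 'b':2, 'i':1, 'n':1, 'o':1, 'r':1
C (first-col start): C('$')=0, C('6')=1, C('B')=2, C('G')=3, C('b')=4, C('i')=6, C('n')=7, C('o')=8, C('r')=9
L[0]='G': occ=0, LF[0]=C('G')+0=3+0=3
L[1]='n': occ=0, LF[1]=C('n')+0=7+0=7
L[2]='6': occ=0, LF[2]=C('6')+0=1+0=1
L[3]='B': occ=0, LF[3]=C('B')+0=2+0=2
L[4]='i': occ=0, LF[4]=C('i')+0=6+0=6
L[5]='b': occ=0, LF[5]=C('b')+0=4+0=4
L[6]='r': occ=0, LF[6]=C('r')+0=9+0=9
L[7]='o': occ=0, LF[7]=C('o')+0=8+0=8
L[8]='b': occ=1, LF[8]=C('b')+1=4+1=5
L[9]='$': occ=0, LF[9]=C('$')+0=0+0=0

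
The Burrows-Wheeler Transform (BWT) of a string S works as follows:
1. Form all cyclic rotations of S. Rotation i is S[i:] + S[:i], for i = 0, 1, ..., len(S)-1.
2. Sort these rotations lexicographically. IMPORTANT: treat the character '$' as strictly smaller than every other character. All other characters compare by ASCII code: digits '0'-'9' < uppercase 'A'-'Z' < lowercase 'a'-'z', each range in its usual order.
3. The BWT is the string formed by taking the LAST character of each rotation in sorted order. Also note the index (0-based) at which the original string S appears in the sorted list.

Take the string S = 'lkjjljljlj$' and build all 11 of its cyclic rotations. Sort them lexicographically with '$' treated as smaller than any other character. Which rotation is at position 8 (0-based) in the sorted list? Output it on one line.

All 11 rotations (rotation i = S[i:]+S[:i]):
  rot[0] = lkjjljljlj$
  rot[1] = kjjljljlj$l
  rot[2] = jjljljlj$lk
  rot[3] = jljljlj$lkj
  rot[4] = ljljlj$lkjj
  rot[5] = jljlj$lkjjl
  rot[6] = ljlj$lkjjlj
  rot[7] = jlj$lkjjljl
  rot[8] = lj$lkjjljlj
  rot[9] = j$lkjjljljl
  rot[10] = $lkjjljljlj
Sorted (with $ < everything):
  sorted[0] = $lkjjljljlj
  sorted[1] = j$lkjjljljl
  sorted[2] = jjljljlj$lk
  sorted[3] = jlj$lkjjljl
  sorted[4] = jljlj$lkjjl
  sorted[5] = jljljlj$lkj
  sorted[6] = kjjljljlj$l
  sorted[7] = lj$lkjjljlj
  sorted[8] = ljlj$lkjjlj
  sorted[9] = ljljlj$lkjj
  sorted[10] = lkjjljljlj$
sorted[8] = ljlj$lkjjlj

Answer: ljlj$lkjjlj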